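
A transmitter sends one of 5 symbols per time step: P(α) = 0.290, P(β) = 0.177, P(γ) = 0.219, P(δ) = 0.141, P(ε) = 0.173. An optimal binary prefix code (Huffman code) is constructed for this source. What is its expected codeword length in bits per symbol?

Repeatedly combine the two least-probable nodes; the expected code length is the sum of the merged weights.
merge 141/1000 + 173/1000 → 157/500
merge 177/1000 + 219/1000 → 99/250
merge 29/100 + 157/500 → 151/250
merge 99/250 + 151/250 → 1
L = 157/500 + 99/250 + 151/250 + 1 = 1157/500 = 2.314 bits/symbol.

2.314 bits/symbol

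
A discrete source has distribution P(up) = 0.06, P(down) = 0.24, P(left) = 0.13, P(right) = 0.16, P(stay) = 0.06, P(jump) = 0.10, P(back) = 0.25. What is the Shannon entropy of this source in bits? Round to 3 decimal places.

H = −Σ pᵢ log₂ pᵢ.
−0.06·log₂(0.06) = 0.2435
−0.24·log₂(0.24) = 0.4941
−0.13·log₂(0.13) = 0.3826
−0.16·log₂(0.16) = 0.4230
−0.06·log₂(0.06) = 0.2435
−0.10·log₂(0.10) = 0.3322
−0.25·log₂(0.25) = 0.5000
Sum ≈ 2.6191 → 2.619 bits.

2.619 bits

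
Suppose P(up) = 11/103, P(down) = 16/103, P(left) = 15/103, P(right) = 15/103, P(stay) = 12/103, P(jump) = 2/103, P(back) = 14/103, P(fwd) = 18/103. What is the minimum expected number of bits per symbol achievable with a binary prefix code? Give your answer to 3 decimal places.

2.951 bits/symbol

Repeatedly combine the two least-probable nodes; the expected code length is the sum of the merged weights.
merge 2/103 + 11/103 → 13/103
merge 12/103 + 13/103 → 25/103
merge 14/103 + 15/103 → 29/103
merge 15/103 + 16/103 → 31/103
merge 18/103 + 25/103 → 43/103
merge 29/103 + 31/103 → 60/103
merge 43/103 + 60/103 → 1
L = 13/103 + 25/103 + 29/103 + 31/103 + 43/103 + 60/103 + 1 = 304/103 ≈ 2.951 bits/symbol.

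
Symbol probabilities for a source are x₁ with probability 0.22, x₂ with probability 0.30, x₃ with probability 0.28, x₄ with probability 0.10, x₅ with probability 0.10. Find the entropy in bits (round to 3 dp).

H = −Σ pᵢ log₂ pᵢ.
−0.22·log₂(0.22) = 0.4806
−0.30·log₂(0.30) = 0.5211
−0.28·log₂(0.28) = 0.5142
−0.10·log₂(0.10) = 0.3322
−0.10·log₂(0.10) = 0.3322
Sum ≈ 2.1803 → 2.180 bits.

2.180 bits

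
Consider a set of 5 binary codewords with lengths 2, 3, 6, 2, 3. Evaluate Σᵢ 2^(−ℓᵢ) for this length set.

0.765625

With common denominator 2^6 = 64: Σ 2^(−ℓᵢ) = 16/64 + 8/64 + 1/64 + 16/64 + 8/64 = 49/64 = 0.765625.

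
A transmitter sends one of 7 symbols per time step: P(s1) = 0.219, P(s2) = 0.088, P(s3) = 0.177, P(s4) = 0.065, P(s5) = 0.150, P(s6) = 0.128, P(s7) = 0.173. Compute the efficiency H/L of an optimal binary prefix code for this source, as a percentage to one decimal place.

Entropy H = −Σ p log₂ p ≈ 2.7149 bits.
Huffman merges: 13/200+11/125→153/1000; 16/125+3/20→139/500; 153/1000+173/1000→163/500; 177/1000+219/1000→99/250; 139/500+163/500→151/250; 99/250+151/250→1. L = 2757/1000 ≈ 2.7570.
Efficiency = H/L = 2.7149/2.7570 = 98.5%.

98.5%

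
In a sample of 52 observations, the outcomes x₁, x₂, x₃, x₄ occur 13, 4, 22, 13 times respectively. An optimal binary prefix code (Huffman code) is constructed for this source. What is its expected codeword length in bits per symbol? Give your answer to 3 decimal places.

1.904 bits/symbol

Probabilities are the counts divided by 52.
Repeatedly combine the two least-probable nodes; the expected code length is the sum of the merged weights.
merge 1/13 + 1/4 → 17/52
merge 1/4 + 17/52 → 15/26
merge 11/26 + 15/26 → 1
L = 17/52 + 15/26 + 1 = 99/52 ≈ 1.904 bits/symbol.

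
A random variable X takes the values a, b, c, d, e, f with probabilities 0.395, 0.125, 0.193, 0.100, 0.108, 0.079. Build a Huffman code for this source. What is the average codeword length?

2.389 bits/symbol

Repeatedly combine the two least-probable nodes; the expected code length is the sum of the merged weights.
merge 79/1000 + 1/10 → 179/1000
merge 27/250 + 1/8 → 233/1000
merge 179/1000 + 193/1000 → 93/250
merge 233/1000 + 93/250 → 121/200
merge 79/200 + 121/200 → 1
L = 179/1000 + 233/1000 + 93/250 + 121/200 + 1 = 2389/1000 = 2.389 bits/symbol.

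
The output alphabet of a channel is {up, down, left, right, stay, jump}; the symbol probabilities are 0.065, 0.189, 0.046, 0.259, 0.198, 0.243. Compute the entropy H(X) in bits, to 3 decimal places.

2.378 bits

H = −Σ pᵢ log₂ pᵢ.
−0.065·log₂(0.065) = 0.2563
−0.189·log₂(0.189) = 0.4543
−0.046·log₂(0.046) = 0.2043
−0.259·log₂(0.259) = 0.5048
−0.198·log₂(0.198) = 0.4626
−0.243·log₂(0.243) = 0.4960
Sum ≈ 2.3783 → 2.378 bits.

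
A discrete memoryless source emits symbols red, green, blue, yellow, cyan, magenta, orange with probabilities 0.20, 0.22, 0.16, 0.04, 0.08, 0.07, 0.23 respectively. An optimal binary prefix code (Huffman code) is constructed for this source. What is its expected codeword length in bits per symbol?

2.65 bits/symbol

Repeatedly combine the two least-probable nodes; the expected code length is the sum of the merged weights.
merge 1/25 + 7/100 → 11/100
merge 2/25 + 11/100 → 19/100
merge 4/25 + 19/100 → 7/20
merge 1/5 + 11/50 → 21/50
merge 23/100 + 7/20 → 29/50
merge 21/50 + 29/50 → 1
L = 11/100 + 19/100 + 7/20 + 21/50 + 29/50 + 1 = 53/20 = 2.65 bits/symbol.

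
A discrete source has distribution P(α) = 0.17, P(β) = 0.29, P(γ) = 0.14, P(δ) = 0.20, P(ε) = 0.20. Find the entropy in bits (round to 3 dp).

2.278 bits

H = −Σ pᵢ log₂ pᵢ.
−0.17·log₂(0.17) = 0.4346
−0.29·log₂(0.29) = 0.5179
−0.14·log₂(0.14) = 0.3971
−0.20·log₂(0.20) = 0.4644
−0.20·log₂(0.20) = 0.4644
Sum ≈ 2.2784 → 2.278 bits.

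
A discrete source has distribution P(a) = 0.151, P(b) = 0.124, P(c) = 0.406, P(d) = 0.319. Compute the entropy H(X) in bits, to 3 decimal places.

H = −Σ pᵢ log₂ pᵢ.
−0.151·log₂(0.151) = 0.4118
−0.124·log₂(0.124) = 0.3734
−0.406·log₂(0.406) = 0.5280
−0.319·log₂(0.319) = 0.5258
Sum ≈ 1.8391 → 1.839 bits.

1.839 bits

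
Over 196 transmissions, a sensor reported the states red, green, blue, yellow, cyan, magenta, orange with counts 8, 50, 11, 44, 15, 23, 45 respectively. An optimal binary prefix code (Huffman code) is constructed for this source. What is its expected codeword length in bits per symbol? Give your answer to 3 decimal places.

2.561 bits/symbol

Probabilities are the counts divided by 196.
Repeatedly combine the two least-probable nodes; the expected code length is the sum of the merged weights.
merge 2/49 + 11/196 → 19/196
merge 15/196 + 19/196 → 17/98
merge 23/196 + 17/98 → 57/196
merge 11/49 + 45/196 → 89/196
merge 25/98 + 57/196 → 107/196
merge 89/196 + 107/196 → 1
L = 19/196 + 17/98 + 57/196 + 89/196 + 107/196 + 1 = 251/98 ≈ 2.561 bits/symbol.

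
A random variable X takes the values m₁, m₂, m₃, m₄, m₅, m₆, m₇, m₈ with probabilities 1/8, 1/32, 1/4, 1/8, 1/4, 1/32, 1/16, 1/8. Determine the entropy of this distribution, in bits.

2.6875 bits

Each probability is a power of 1/2, so log₂(1/p) is an integer.
H = Σ p·log₂(1/p) = 1/8·3 + 1/32·5 + 1/4·2 + 1/8·3 + 1/4·2 + 1/32·5 + 1/16·4 + 1/8·3 = 2.6875 bits.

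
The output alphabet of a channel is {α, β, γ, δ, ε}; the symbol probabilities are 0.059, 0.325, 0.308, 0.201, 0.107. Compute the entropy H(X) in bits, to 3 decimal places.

H = −Σ pᵢ log₂ pᵢ.
−0.059·log₂(0.059) = 0.2409
−0.325·log₂(0.325) = 0.5270
−0.308·log₂(0.308) = 0.5233
−0.201·log₂(0.201) = 0.4653
−0.107·log₂(0.107) = 0.3450
Sum ≈ 2.1014 → 2.101 bits.

2.101 bits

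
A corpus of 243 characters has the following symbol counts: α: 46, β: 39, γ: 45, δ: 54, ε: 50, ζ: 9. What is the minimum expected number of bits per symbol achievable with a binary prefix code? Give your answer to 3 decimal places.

Probabilities are the counts divided by 243.
Repeatedly combine the two least-probable nodes; the expected code length is the sum of the merged weights.
merge 1/27 + 13/81 → 16/81
merge 5/27 + 46/243 → 91/243
merge 16/81 + 50/243 → 98/243
merge 2/9 + 91/243 → 145/243
merge 98/243 + 145/243 → 1
L = 16/81 + 91/243 + 98/243 + 145/243 + 1 = 625/243 ≈ 2.572 bits/symbol.

2.572 bits/symbol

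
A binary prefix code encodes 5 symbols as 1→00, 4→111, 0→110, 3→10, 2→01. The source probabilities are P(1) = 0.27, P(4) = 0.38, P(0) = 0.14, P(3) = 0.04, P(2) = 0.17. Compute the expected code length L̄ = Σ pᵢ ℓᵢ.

2.52 bits/symbol

L̄ = Σ pᵢ·ℓᵢ = 0.27·2 + 0.38·3 + 0.14·3 + 0.04·2 + 0.17·2 = 2.52 bits/symbol.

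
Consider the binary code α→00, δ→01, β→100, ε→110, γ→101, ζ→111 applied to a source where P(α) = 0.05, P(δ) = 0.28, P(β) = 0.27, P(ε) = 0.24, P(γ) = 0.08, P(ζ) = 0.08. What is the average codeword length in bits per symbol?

2.67 bits/symbol

L̄ = Σ pᵢ·ℓᵢ = 0.05·2 + 0.28·2 + 0.27·3 + 0.24·3 + 0.08·3 + 0.08·3 = 2.67 bits/symbol.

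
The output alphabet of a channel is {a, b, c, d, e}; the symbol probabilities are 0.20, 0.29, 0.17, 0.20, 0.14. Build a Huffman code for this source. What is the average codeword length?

Repeatedly combine the two least-probable nodes; the expected code length is the sum of the merged weights.
merge 7/50 + 17/100 → 31/100
merge 1/5 + 1/5 → 2/5
merge 29/100 + 31/100 → 3/5
merge 2/5 + 3/5 → 1
L = 31/100 + 2/5 + 3/5 + 1 = 231/100 = 2.31 bits/symbol.

2.31 bits/symbol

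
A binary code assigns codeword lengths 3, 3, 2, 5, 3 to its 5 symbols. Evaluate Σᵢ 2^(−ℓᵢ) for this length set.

With common denominator 2^5 = 32: Σ 2^(−ℓᵢ) = 4/32 + 4/32 + 8/32 + 1/32 + 4/32 = 21/32 = 0.65625.

0.65625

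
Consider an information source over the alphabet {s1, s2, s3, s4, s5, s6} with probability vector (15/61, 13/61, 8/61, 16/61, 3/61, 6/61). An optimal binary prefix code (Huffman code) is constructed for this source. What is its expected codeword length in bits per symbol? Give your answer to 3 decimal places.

2.426 bits/symbol

Repeatedly combine the two least-probable nodes; the expected code length is the sum of the merged weights.
merge 3/61 + 6/61 → 9/61
merge 8/61 + 9/61 → 17/61
merge 13/61 + 15/61 → 28/61
merge 16/61 + 17/61 → 33/61
merge 28/61 + 33/61 → 1
L = 9/61 + 17/61 + 28/61 + 33/61 + 1 = 148/61 ≈ 2.426 bits/symbol.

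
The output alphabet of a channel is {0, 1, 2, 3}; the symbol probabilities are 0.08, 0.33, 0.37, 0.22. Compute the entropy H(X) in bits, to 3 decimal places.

1.831 bits

H = −Σ pᵢ log₂ pᵢ.
−0.08·log₂(0.08) = 0.2915
−0.33·log₂(0.33) = 0.5278
−0.37·log₂(0.37) = 0.5307
−0.22·log₂(0.22) = 0.4806
Sum ≈ 1.8306 → 1.831 bits.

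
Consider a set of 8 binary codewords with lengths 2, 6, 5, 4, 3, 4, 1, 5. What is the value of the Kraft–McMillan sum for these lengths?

1.078125

With common denominator 2^6 = 64: Σ 2^(−ℓᵢ) = 16/64 + 1/64 + 2/64 + 4/64 + 8/64 + 4/64 + 32/64 + 2/64 = 69/64 = 1.078125.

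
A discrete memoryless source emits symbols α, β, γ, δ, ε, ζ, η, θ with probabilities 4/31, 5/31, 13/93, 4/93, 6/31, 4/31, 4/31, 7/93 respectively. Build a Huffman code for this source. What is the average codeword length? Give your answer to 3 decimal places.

Repeatedly combine the two least-probable nodes; the expected code length is the sum of the merged weights.
merge 4/93 + 7/93 → 11/93
merge 11/93 + 4/31 → 23/93
merge 4/31 + 4/31 → 8/31
merge 13/93 + 5/31 → 28/93
merge 6/31 + 23/93 → 41/93
merge 8/31 + 28/93 → 52/93
merge 41/93 + 52/93 → 1
L = 11/93 + 23/93 + 8/31 + 28/93 + 41/93 + 52/93 + 1 = 272/93 ≈ 2.925 bits/symbol.

2.925 bits/symbol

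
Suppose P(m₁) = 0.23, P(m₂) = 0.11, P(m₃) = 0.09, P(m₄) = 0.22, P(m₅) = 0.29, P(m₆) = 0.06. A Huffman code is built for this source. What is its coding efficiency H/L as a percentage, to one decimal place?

99.3%

Entropy H = −Σ p log₂ p ≈ 2.3926 bits.
Huffman merges: 3/50+9/100→3/20; 11/100+3/20→13/50; 11/50+23/100→9/20; 13/50+29/100→11/20; 9/20+11/20→1. L = 241/100 ≈ 2.4100.
Efficiency = H/L = 2.3926/2.4100 = 99.3%.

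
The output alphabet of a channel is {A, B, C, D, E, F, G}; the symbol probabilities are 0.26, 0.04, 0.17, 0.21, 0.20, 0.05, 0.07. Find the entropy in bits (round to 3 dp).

2.547 bits

H = −Σ pᵢ log₂ pᵢ.
−0.26·log₂(0.26) = 0.5053
−0.04·log₂(0.04) = 0.1858
−0.17·log₂(0.17) = 0.4346
−0.21·log₂(0.21) = 0.4728
−0.20·log₂(0.20) = 0.4644
−0.05·log₂(0.05) = 0.2161
−0.07·log₂(0.07) = 0.2686
Sum ≈ 2.5475 → 2.547 bits.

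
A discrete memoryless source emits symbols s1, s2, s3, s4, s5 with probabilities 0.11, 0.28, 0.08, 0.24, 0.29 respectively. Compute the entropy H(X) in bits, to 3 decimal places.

H = −Σ pᵢ log₂ pᵢ.
−0.11·log₂(0.11) = 0.3503
−0.28·log₂(0.28) = 0.5142
−0.08·log₂(0.08) = 0.2915
−0.24·log₂(0.24) = 0.4941
−0.29·log₂(0.29) = 0.5179
Sum ≈ 2.1681 → 2.168 bits.

2.168 bits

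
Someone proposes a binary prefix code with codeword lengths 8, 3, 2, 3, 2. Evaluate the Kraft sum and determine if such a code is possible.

0.75390625; yes

With common denominator 2^8 = 256: Σ 2^(−ℓᵢ) = 1/256 + 32/256 + 64/256 + 32/256 + 64/256 = 193/256 = 0.75390625.
Kraft's inequality requires Σ ≤ 1; here Σ = 0.75390625 ≤ 1, so such a prefix code exists.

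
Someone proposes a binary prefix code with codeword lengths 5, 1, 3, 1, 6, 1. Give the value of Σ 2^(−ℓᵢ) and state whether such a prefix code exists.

1.671875; no

With common denominator 2^6 = 64: Σ 2^(−ℓᵢ) = 2/64 + 32/64 + 8/64 + 32/64 + 1/64 + 32/64 = 107/64 = 1.671875.
Kraft's inequality requires Σ ≤ 1; here Σ = 1.671875 > 1, so no such prefix code exists.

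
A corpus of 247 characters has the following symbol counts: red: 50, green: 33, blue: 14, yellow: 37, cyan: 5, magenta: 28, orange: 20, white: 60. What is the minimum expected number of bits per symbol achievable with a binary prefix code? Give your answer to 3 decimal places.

2.789 bits/symbol

Probabilities are the counts divided by 247.
Repeatedly combine the two least-probable nodes; the expected code length is the sum of the merged weights.
merge 5/247 + 14/247 → 1/13
merge 1/13 + 20/247 → 3/19
merge 28/247 + 33/247 → 61/247
merge 37/247 + 3/19 → 4/13
merge 50/247 + 60/247 → 110/247
merge 61/247 + 4/13 → 137/247
merge 110/247 + 137/247 → 1
L = 1/13 + 3/19 + 61/247 + 4/13 + 110/247 + 137/247 + 1 = 53/19 ≈ 2.789 bits/symbol.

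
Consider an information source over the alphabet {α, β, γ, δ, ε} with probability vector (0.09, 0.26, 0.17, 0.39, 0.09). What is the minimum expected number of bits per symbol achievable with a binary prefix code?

Repeatedly combine the two least-probable nodes; the expected code length is the sum of the merged weights.
merge 9/100 + 9/100 → 9/50
merge 17/100 + 9/50 → 7/20
merge 13/50 + 7/20 → 61/100
merge 39/100 + 61/100 → 1
L = 9/50 + 7/20 + 61/100 + 1 = 107/50 = 2.14 bits/symbol.

2.14 bits/symbol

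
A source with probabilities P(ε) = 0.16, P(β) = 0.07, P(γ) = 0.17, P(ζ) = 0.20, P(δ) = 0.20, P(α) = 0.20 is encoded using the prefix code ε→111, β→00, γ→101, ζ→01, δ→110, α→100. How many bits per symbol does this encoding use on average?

2.73 bits/symbol

L̄ = Σ pᵢ·ℓᵢ = 0.16·3 + 0.07·2 + 0.17·3 + 0.20·2 + 0.20·3 + 0.20·3 = 2.73 bits/symbol.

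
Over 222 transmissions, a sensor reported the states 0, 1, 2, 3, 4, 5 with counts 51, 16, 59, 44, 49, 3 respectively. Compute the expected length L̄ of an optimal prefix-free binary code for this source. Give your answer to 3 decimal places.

Probabilities are the counts divided by 222.
Repeatedly combine the two least-probable nodes; the expected code length is the sum of the merged weights.
merge 1/74 + 8/111 → 19/222
merge 19/222 + 22/111 → 21/74
merge 49/222 + 17/74 → 50/111
merge 59/222 + 21/74 → 61/111
merge 50/111 + 61/111 → 1
L = 19/222 + 21/74 + 50/111 + 61/111 + 1 = 263/111 ≈ 2.369 bits/symbol.

2.369 bits/symbol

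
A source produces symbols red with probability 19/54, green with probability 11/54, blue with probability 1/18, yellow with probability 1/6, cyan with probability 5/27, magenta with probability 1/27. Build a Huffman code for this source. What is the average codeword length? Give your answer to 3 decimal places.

Repeatedly combine the two least-probable nodes; the expected code length is the sum of the merged weights.
merge 1/27 + 1/18 → 5/54
merge 5/54 + 1/6 → 7/27
merge 5/27 + 11/54 → 7/18
merge 7/27 + 19/54 → 11/18
merge 7/18 + 11/18 → 1
L = 5/54 + 7/27 + 7/18 + 11/18 + 1 = 127/54 ≈ 2.352 bits/symbol.

2.352 bits/symbol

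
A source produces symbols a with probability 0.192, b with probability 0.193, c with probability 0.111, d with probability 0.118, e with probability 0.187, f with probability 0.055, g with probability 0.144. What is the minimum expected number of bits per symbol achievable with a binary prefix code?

Repeatedly combine the two least-probable nodes; the expected code length is the sum of the merged weights.
merge 11/200 + 111/1000 → 83/500
merge 59/500 + 18/125 → 131/500
merge 83/500 + 187/1000 → 353/1000
merge 24/125 + 193/1000 → 77/200
merge 131/500 + 353/1000 → 123/200
merge 77/200 + 123/200 → 1
L = 83/500 + 131/500 + 353/1000 + 77/200 + 123/200 + 1 = 2781/1000 = 2.781 bits/symbol.

2.781 bits/symbol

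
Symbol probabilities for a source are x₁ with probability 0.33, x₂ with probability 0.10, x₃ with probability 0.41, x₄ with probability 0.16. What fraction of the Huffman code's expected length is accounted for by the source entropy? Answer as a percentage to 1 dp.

Entropy H = −Σ p log₂ p ≈ 1.8104 bits.
Huffman merges: 1/10+4/25→13/50; 13/50+33/100→59/100; 41/100+59/100→1. L = 37/20 ≈ 1.8500.
Efficiency = H/L = 1.8104/1.8500 = 97.9%.

97.9%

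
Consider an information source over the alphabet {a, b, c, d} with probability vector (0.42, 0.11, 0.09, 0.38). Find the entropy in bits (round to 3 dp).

H = −Σ pᵢ log₂ pᵢ.
−0.42·log₂(0.42) = 0.5256
−0.11·log₂(0.11) = 0.3503
−0.09·log₂(0.09) = 0.3127
−0.38·log₂(0.38) = 0.5305
Sum ≈ 1.7190 → 1.719 bits.

1.719 bits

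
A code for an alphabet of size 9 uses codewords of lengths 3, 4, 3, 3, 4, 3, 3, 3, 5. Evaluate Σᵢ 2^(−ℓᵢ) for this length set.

0.90625

With common denominator 2^5 = 32: Σ 2^(−ℓᵢ) = 4/32 + 2/32 + 4/32 + 4/32 + 2/32 + 4/32 + 4/32 + 4/32 + 1/32 = 29/32 = 0.90625.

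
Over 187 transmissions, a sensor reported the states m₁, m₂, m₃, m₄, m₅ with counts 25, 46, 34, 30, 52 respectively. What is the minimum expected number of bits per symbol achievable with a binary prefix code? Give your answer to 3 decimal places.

2.294 bits/symbol

Probabilities are the counts divided by 187.
Repeatedly combine the two least-probable nodes; the expected code length is the sum of the merged weights.
merge 25/187 + 30/187 → 5/17
merge 2/11 + 46/187 → 80/187
merge 52/187 + 5/17 → 107/187
merge 80/187 + 107/187 → 1
L = 5/17 + 80/187 + 107/187 + 1 = 39/17 ≈ 2.294 bits/symbol.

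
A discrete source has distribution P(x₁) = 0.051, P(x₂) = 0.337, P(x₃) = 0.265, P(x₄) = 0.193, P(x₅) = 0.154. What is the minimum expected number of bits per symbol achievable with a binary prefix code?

2.205 bits/symbol

Repeatedly combine the two least-probable nodes; the expected code length is the sum of the merged weights.
merge 51/1000 + 77/500 → 41/200
merge 193/1000 + 41/200 → 199/500
merge 53/200 + 337/1000 → 301/500
merge 199/500 + 301/500 → 1
L = 41/200 + 199/500 + 301/500 + 1 = 441/200 = 2.205 bits/symbol.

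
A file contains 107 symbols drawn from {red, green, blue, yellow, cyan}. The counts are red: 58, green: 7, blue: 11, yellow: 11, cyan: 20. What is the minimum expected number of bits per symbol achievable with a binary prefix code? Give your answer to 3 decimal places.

1.897 bits/symbol

Probabilities are the counts divided by 107.
Repeatedly combine the two least-probable nodes; the expected code length is the sum of the merged weights.
merge 7/107 + 11/107 → 18/107
merge 11/107 + 18/107 → 29/107
merge 20/107 + 29/107 → 49/107
merge 49/107 + 58/107 → 1
L = 18/107 + 29/107 + 49/107 + 1 = 203/107 ≈ 1.897 bits/symbol.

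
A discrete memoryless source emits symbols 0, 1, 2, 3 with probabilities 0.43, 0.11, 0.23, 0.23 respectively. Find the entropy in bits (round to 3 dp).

1.849 bits

H = −Σ pᵢ log₂ pᵢ.
−0.43·log₂(0.43) = 0.5236
−0.11·log₂(0.11) = 0.3503
−0.23·log₂(0.23) = 0.4877
−0.23·log₂(0.23) = 0.4877
Sum ≈ 1.8492 → 1.849 bits.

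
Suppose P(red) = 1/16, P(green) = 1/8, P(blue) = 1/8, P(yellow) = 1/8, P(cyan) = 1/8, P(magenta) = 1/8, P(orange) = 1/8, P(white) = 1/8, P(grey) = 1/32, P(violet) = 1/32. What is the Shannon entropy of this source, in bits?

Each probability is a power of 1/2, so log₂(1/p) is an integer.
H = Σ p·log₂(1/p) = 1/16·4 + 1/8·3 + 1/8·3 + 1/8·3 + 1/8·3 + 1/8·3 + 1/8·3 + 1/8·3 + 1/32·5 + 1/32·5 = 3.1875 bits.

3.1875 bits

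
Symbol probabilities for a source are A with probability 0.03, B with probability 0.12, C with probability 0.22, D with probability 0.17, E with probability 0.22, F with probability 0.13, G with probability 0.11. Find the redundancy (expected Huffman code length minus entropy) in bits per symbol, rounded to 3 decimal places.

Entropy H = −Σ p log₂ p ≈ 2.6475 bits.
Huffman merges: 3/100+11/100→7/50; 3/25+13/100→1/4; 7/50+17/100→31/100; 11/50+11/50→11/25; 1/4+31/100→14/25; 11/25+14/25→1. L = 27/10 ≈ 2.7000.
L − H = 2.7000 − 2.6475 = 0.053 bits.

0.053 bits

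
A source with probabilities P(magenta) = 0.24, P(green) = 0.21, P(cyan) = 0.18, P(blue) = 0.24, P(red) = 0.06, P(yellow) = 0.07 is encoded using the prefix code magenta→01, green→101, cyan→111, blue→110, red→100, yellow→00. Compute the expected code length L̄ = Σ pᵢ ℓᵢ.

2.69 bits/symbol

L̄ = Σ pᵢ·ℓᵢ = 0.24·2 + 0.21·3 + 0.18·3 + 0.24·3 + 0.06·3 + 0.07·2 = 2.69 bits/symbol.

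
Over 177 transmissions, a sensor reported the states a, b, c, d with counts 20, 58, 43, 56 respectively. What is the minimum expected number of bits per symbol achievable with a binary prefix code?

2 bits/symbol

Probabilities are the counts divided by 177.
Repeatedly combine the two least-probable nodes; the expected code length is the sum of the merged weights.
merge 20/177 + 43/177 → 21/59
merge 56/177 + 58/177 → 38/59
merge 21/59 + 38/59 → 1
L = 21/59 + 38/59 + 1 = 2 bits/symbol.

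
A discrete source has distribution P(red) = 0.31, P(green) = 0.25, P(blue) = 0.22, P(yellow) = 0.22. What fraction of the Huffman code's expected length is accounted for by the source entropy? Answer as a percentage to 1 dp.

99.2%

Entropy H = −Σ p log₂ p ≈ 1.9849 bits.
Huffman merges: 11/50+11/50→11/25; 1/4+31/100→14/25; 11/25+14/25→1. L = 2 ≈ 2.0000.
Efficiency = H/L = 1.9849/2.0000 = 99.2%.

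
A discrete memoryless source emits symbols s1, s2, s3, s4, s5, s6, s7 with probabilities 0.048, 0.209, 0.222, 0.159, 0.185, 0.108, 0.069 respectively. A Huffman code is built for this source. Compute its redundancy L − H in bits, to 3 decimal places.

0.037 bits

Entropy H = −Σ p log₂ p ≈ 2.6494 bits.
Huffman merges: 6/125+69/1000→117/1000; 27/250+117/1000→9/40; 159/1000+37/200→43/125; 209/1000+111/500→431/1000; 9/40+43/125→569/1000; 431/1000+569/1000→1. L = 1343/500 ≈ 2.6860.
L − H = 2.6860 − 2.6494 = 0.037 bits.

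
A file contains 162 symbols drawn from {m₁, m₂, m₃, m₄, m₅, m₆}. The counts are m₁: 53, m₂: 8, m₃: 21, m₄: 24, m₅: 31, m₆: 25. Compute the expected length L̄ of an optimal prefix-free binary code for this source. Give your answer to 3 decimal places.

Probabilities are the counts divided by 162.
Repeatedly combine the two least-probable nodes; the expected code length is the sum of the merged weights.
merge 4/81 + 7/54 → 29/162
merge 4/27 + 25/162 → 49/162
merge 29/162 + 31/162 → 10/27
merge 49/162 + 53/162 → 17/27
merge 10/27 + 17/27 → 1
L = 29/162 + 49/162 + 10/27 + 17/27 + 1 = 67/27 ≈ 2.481 bits/symbol.

2.481 bits/symbol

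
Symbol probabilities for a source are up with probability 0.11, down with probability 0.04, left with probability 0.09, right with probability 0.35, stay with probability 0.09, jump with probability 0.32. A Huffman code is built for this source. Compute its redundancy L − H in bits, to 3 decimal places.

Entropy H = −Σ p log₂ p ≈ 2.2175 bits.
Huffman merges: 1/25+9/100→13/100; 9/100+11/100→1/5; 13/100+1/5→33/100; 8/25+33/100→13/20; 7/20+13/20→1. L = 231/100 ≈ 2.3100.
L − H = 2.3100 − 2.2175 = 0.093 bits.

0.093 bits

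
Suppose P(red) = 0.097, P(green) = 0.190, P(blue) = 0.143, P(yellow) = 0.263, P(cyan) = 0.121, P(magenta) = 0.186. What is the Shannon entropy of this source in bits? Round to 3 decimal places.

2.510 bits

H = −Σ pᵢ log₂ pᵢ.
−0.097·log₂(0.097) = 0.3265
−0.190·log₂(0.190) = 0.4552
−0.143·log₂(0.143) = 0.4012
−0.263·log₂(0.263) = 0.5068
−0.121·log₂(0.121) = 0.3687
−0.186·log₂(0.186) = 0.4514
Sum ≈ 2.5098 → 2.510 bits.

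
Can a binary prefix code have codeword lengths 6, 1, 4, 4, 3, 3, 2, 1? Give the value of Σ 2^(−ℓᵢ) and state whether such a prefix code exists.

With common denominator 2^6 = 64: Σ 2^(−ℓᵢ) = 1/64 + 32/64 + 4/64 + 4/64 + 8/64 + 8/64 + 16/64 + 32/64 = 105/64 = 1.640625.
Kraft's inequality requires Σ ≤ 1; here Σ = 1.640625 > 1, so no such prefix code exists.

1.640625; no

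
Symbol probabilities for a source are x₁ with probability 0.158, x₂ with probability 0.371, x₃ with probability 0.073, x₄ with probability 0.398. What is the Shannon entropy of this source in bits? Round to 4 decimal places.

1.7560 bits

H = −Σ pᵢ log₂ pᵢ.
−0.158·log₂(0.158) = 0.4206
−0.371·log₂(0.371) = 0.5307
−0.073·log₂(0.073) = 0.2756
−0.398·log₂(0.398) = 0.5290
Sum ≈ 1.7560 → 1.7560 bits.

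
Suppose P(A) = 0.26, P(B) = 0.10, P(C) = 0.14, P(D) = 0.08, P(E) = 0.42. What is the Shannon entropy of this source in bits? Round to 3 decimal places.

H = −Σ pᵢ log₂ pᵢ.
−0.26·log₂(0.26) = 0.5053
−0.10·log₂(0.10) = 0.3322
−0.14·log₂(0.14) = 0.3971
−0.08·log₂(0.08) = 0.2915
−0.42·log₂(0.42) = 0.5256
Sum ≈ 2.0517 → 2.052 bits.

2.052 bits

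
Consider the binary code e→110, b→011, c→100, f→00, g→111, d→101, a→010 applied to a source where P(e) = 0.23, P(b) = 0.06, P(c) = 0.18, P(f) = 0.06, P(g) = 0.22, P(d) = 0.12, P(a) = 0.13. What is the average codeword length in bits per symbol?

L̄ = Σ pᵢ·ℓᵢ = 0.23·3 + 0.06·3 + 0.18·3 + 0.06·2 + 0.22·3 + 0.12·3 + 0.13·3 = 2.94 bits/symbol.

2.94 bits/symbol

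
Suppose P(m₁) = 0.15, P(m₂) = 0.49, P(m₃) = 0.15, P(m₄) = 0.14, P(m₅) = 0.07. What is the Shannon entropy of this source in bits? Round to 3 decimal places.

H = −Σ pᵢ log₂ pᵢ.
−0.15·log₂(0.15) = 0.4105
−0.49·log₂(0.49) = 0.5043
−0.15·log₂(0.15) = 0.4105
−0.14·log₂(0.14) = 0.3971
−0.07·log₂(0.07) = 0.2686
Sum ≈ 1.9910 → 1.991 bits.

1.991 bits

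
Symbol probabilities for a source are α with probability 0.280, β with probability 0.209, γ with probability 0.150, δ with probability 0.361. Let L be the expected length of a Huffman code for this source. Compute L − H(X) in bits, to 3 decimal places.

Entropy H = −Σ p log₂ p ≈ 1.9274 bits.
Huffman merges: 3/20+209/1000→359/1000; 7/25+359/1000→639/1000; 361/1000+639/1000→1. L = 999/500 ≈ 1.9980.
L − H = 1.9980 − 1.9274 = 0.071 bits.

0.071 bits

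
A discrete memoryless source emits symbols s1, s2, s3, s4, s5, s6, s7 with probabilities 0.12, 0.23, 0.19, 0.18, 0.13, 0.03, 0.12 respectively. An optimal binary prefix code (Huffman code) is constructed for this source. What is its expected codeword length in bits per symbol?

2.73 bits/symbol

Repeatedly combine the two least-probable nodes; the expected code length is the sum of the merged weights.
merge 3/100 + 3/25 → 3/20
merge 3/25 + 13/100 → 1/4
merge 3/20 + 9/50 → 33/100
merge 19/100 + 23/100 → 21/50
merge 1/4 + 33/100 → 29/50
merge 21/50 + 29/50 → 1
L = 3/20 + 1/4 + 33/100 + 21/50 + 29/50 + 1 = 273/100 = 2.73 bits/symbol.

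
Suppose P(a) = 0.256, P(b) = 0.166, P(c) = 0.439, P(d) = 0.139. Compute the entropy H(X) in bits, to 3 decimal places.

1.850 bits

H = −Σ pᵢ log₂ pᵢ.
−0.256·log₂(0.256) = 0.5032
−0.166·log₂(0.166) = 0.4301
−0.439·log₂(0.439) = 0.5214
−0.139·log₂(0.139) = 0.3957
Sum ≈ 1.8504 → 1.850 bits.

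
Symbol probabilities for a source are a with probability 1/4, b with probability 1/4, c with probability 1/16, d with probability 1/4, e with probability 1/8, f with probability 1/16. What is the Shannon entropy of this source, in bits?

Each probability is a power of 1/2, so log₂(1/p) is an integer.
H = Σ p·log₂(1/p) = 1/4·2 + 1/4·2 + 1/16·4 + 1/4·2 + 1/8·3 + 1/16·4 = 2.375 bits.

2.375 bits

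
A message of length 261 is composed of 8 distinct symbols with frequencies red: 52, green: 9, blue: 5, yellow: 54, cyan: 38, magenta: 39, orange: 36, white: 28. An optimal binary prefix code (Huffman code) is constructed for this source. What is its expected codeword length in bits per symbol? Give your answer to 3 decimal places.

Probabilities are the counts divided by 261.
Repeatedly combine the two least-probable nodes; the expected code length is the sum of the merged weights.
merge 5/261 + 1/29 → 14/261
merge 14/261 + 28/261 → 14/87
merge 4/29 + 38/261 → 74/261
merge 13/87 + 14/87 → 9/29
merge 52/261 + 6/29 → 106/261
merge 74/261 + 9/29 → 155/261
merge 106/261 + 155/261 → 1
L = 14/261 + 14/87 + 74/261 + 9/29 + 106/261 + 155/261 + 1 = 733/261 ≈ 2.808 bits/symbol.

2.808 bits/symbol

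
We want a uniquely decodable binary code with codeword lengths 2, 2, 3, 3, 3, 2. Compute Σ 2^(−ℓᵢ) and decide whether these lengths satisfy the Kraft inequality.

With common denominator 2^3 = 8: Σ 2^(−ℓᵢ) = 2/8 + 2/8 + 1/8 + 1/8 + 1/8 + 2/8 = 9/8 = 1.125.
Kraft's inequality requires Σ ≤ 1; here Σ = 1.125 > 1, so no such prefix code exists.

1.125; no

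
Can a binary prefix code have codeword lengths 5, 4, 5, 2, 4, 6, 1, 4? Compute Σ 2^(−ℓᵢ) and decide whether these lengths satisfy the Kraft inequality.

With common denominator 2^6 = 64: Σ 2^(−ℓᵢ) = 2/64 + 4/64 + 2/64 + 16/64 + 4/64 + 1/64 + 32/64 + 4/64 = 65/64 = 1.015625.
Kraft's inequality requires Σ ≤ 1; here Σ = 1.015625 > 1, so no such prefix code exists.

1.015625; no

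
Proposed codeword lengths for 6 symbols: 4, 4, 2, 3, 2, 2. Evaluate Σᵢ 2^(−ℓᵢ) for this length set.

1

With common denominator 2^4 = 16: Σ 2^(−ℓᵢ) = 1/16 + 1/16 + 4/16 + 2/16 + 4/16 + 4/16 = 16/16 = 1.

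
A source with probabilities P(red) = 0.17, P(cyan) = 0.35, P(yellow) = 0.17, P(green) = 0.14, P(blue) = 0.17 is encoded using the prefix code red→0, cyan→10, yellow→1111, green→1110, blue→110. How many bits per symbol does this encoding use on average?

2.62 bits/symbol

L̄ = Σ pᵢ·ℓᵢ = 0.17·1 + 0.35·2 + 0.17·4 + 0.14·4 + 0.17·3 = 2.62 bits/symbol.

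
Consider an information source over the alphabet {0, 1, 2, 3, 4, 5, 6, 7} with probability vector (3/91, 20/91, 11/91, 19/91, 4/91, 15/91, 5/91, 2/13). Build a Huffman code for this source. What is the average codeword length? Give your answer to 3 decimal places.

2.780 bits/symbol

Repeatedly combine the two least-probable nodes; the expected code length is the sum of the merged weights.
merge 3/91 + 4/91 → 1/13
merge 5/91 + 1/13 → 12/91
merge 11/91 + 12/91 → 23/91
merge 2/13 + 15/91 → 29/91
merge 19/91 + 20/91 → 3/7
merge 23/91 + 29/91 → 4/7
merge 3/7 + 4/7 → 1
L = 1/13 + 12/91 + 23/91 + 29/91 + 3/7 + 4/7 + 1 = 253/91 ≈ 2.780 bits/symbol.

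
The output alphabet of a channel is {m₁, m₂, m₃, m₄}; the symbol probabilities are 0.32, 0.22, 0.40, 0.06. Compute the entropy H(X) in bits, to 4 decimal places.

H = −Σ pᵢ log₂ pᵢ.
−0.32·log₂(0.32) = 0.5260
−0.22·log₂(0.22) = 0.4806
−0.40·log₂(0.40) = 0.5288
−0.06·log₂(0.06) = 0.2435
Sum ≈ 1.7789 → 1.7789 bits.

1.7789 bits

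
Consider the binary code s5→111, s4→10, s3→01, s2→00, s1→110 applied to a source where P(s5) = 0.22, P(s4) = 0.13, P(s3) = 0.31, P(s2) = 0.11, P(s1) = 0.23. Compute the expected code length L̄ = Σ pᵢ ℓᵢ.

2.45 bits/symbol

L̄ = Σ pᵢ·ℓᵢ = 0.22·3 + 0.13·2 + 0.31·2 + 0.11·2 + 0.23·3 = 2.45 bits/symbol.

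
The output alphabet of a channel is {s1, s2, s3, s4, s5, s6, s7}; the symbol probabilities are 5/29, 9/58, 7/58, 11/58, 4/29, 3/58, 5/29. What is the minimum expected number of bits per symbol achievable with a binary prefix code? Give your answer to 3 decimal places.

Repeatedly combine the two least-probable nodes; the expected code length is the sum of the merged weights.
merge 3/58 + 7/58 → 5/29
merge 4/29 + 9/58 → 17/58
merge 5/29 + 5/29 → 10/29
merge 5/29 + 11/58 → 21/58
merge 17/58 + 10/29 → 37/58
merge 21/58 + 37/58 → 1
L = 5/29 + 17/58 + 10/29 + 21/58 + 37/58 + 1 = 163/58 ≈ 2.810 bits/symbol.

2.810 bits/symbol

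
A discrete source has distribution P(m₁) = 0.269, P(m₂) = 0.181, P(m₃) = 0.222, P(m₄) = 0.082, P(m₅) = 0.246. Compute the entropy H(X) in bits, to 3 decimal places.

H = −Σ pᵢ log₂ pᵢ.
−0.269·log₂(0.269) = 0.5096
−0.181·log₂(0.181) = 0.4463
−0.222·log₂(0.222) = 0.4820
−0.082·log₂(0.082) = 0.2959
−0.246·log₂(0.246) = 0.4977
Sum ≈ 2.2316 → 2.232 bits.

2.232 bits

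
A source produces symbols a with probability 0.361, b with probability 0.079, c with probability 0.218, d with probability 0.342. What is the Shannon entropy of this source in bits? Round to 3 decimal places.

H = −Σ pᵢ log₂ pᵢ.
−0.361·log₂(0.361) = 0.5306
−0.079·log₂(0.079) = 0.2893
−0.218·log₂(0.218) = 0.4791
−0.342·log₂(0.342) = 0.5294
Sum ≈ 1.8284 → 1.828 bits.

1.828 bits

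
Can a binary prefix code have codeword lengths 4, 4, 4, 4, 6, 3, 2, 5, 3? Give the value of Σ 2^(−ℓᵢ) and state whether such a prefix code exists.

With common denominator 2^6 = 64: Σ 2^(−ℓᵢ) = 4/64 + 4/64 + 4/64 + 4/64 + 1/64 + 8/64 + 16/64 + 2/64 + 8/64 = 51/64 = 0.796875.
Kraft's inequality requires Σ ≤ 1; here Σ = 0.796875 ≤ 1, so such a prefix code exists.

0.796875; yes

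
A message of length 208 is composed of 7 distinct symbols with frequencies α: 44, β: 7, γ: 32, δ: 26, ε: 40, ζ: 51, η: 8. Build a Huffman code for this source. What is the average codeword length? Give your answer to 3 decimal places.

Probabilities are the counts divided by 208.
Repeatedly combine the two least-probable nodes; the expected code length is the sum of the merged weights.
merge 7/208 + 1/26 → 15/208
merge 15/208 + 1/8 → 41/208
merge 2/13 + 5/26 → 9/26
merge 41/208 + 11/52 → 85/208
merge 51/208 + 9/26 → 123/208
merge 85/208 + 123/208 → 1
L = 15/208 + 41/208 + 9/26 + 85/208 + 123/208 + 1 = 34/13 ≈ 2.615 bits/symbol.

2.615 bits/symbol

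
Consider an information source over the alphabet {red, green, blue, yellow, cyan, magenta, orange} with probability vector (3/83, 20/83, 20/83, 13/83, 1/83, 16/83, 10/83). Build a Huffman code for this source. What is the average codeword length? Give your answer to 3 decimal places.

Repeatedly combine the two least-probable nodes; the expected code length is the sum of the merged weights.
merge 1/83 + 3/83 → 4/83
merge 4/83 + 10/83 → 14/83
merge 13/83 + 14/83 → 27/83
merge 16/83 + 20/83 → 36/83
merge 20/83 + 27/83 → 47/83
merge 36/83 + 47/83 → 1
L = 4/83 + 14/83 + 27/83 + 36/83 + 47/83 + 1 = 211/83 ≈ 2.542 bits/symbol.

2.542 bits/symbol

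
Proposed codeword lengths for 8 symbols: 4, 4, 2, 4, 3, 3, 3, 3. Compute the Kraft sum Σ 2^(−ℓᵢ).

With common denominator 2^4 = 16: Σ 2^(−ℓᵢ) = 1/16 + 1/16 + 4/16 + 1/16 + 2/16 + 2/16 + 2/16 + 2/16 = 15/16 = 0.9375.

0.9375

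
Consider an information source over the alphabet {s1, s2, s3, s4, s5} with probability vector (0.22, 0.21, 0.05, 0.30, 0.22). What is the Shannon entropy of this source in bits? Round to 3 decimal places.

2.171 bits

H = −Σ pᵢ log₂ pᵢ.
−0.22·log₂(0.22) = 0.4806
−0.21·log₂(0.21) = 0.4728
−0.05·log₂(0.05) = 0.2161
−0.30·log₂(0.30) = 0.5211
−0.22·log₂(0.22) = 0.4806
Sum ≈ 2.1712 → 2.171 bits.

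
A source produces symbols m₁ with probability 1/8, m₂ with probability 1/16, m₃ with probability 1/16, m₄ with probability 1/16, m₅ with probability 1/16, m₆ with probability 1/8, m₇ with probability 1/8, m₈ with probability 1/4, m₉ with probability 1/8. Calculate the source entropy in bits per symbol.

Each probability is a power of 1/2, so log₂(1/p) is an integer.
H = Σ p·log₂(1/p) = 1/8·3 + 1/16·4 + 1/16·4 + 1/16·4 + 1/16·4 + 1/8·3 + 1/8·3 + 1/4·2 + 1/8·3 = 3 bits.

3 bits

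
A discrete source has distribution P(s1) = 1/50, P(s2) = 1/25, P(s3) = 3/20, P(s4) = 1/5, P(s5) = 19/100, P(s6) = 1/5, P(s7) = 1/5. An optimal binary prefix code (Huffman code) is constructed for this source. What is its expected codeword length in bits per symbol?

2.66 bits/symbol

Repeatedly combine the two least-probable nodes; the expected code length is the sum of the merged weights.
merge 1/50 + 1/25 → 3/50
merge 3/50 + 3/20 → 21/100
merge 19/100 + 1/5 → 39/100
merge 1/5 + 1/5 → 2/5
merge 21/100 + 39/100 → 3/5
merge 2/5 + 3/5 → 1
L = 3/50 + 21/100 + 39/100 + 2/5 + 3/5 + 1 = 133/50 = 2.66 bits/symbol.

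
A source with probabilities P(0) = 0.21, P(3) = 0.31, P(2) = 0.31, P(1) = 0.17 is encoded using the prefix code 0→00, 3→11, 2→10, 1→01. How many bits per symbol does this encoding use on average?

2 bits/symbol

L̄ = Σ pᵢ·ℓᵢ = 0.21·2 + 0.31·2 + 0.31·2 + 0.17·2 = 2 bits/symbol.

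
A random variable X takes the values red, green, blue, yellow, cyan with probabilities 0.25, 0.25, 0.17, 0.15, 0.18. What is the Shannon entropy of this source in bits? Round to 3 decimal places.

2.290 bits

H = −Σ pᵢ log₂ pᵢ.
−0.25·log₂(0.25) = 0.5000
−0.25·log₂(0.25) = 0.5000
−0.17·log₂(0.17) = 0.4346
−0.15·log₂(0.15) = 0.4105
−0.18·log₂(0.18) = 0.4453
Sum ≈ 2.2904 → 2.290 bits.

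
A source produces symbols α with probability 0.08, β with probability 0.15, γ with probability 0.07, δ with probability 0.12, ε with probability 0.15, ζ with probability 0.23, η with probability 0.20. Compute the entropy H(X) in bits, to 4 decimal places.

2.7003 bits

H = −Σ pᵢ log₂ pᵢ.
−0.08·log₂(0.08) = 0.2915
−0.15·log₂(0.15) = 0.4105
−0.07·log₂(0.07) = 0.2686
−0.12·log₂(0.12) = 0.3671
−0.15·log₂(0.15) = 0.4105
−0.23·log₂(0.23) = 0.4877
−0.20·log₂(0.20) = 0.4644
Sum ≈ 2.7003 → 2.7003 bits.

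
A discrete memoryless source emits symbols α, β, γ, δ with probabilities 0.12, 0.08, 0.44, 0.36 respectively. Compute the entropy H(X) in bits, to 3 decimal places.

H = −Σ pᵢ log₂ pᵢ.
−0.12·log₂(0.12) = 0.3671
−0.08·log₂(0.08) = 0.2915
−0.44·log₂(0.44) = 0.5211
−0.36·log₂(0.36) = 0.5306
Sum ≈ 1.7103 → 1.710 bits.

1.710 bits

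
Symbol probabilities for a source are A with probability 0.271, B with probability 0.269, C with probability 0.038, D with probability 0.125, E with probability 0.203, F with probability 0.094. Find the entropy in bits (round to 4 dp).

H = −Σ pᵢ log₂ pᵢ.
−0.271·log₂(0.271) = 0.5105
−0.269·log₂(0.269) = 0.5096
−0.038·log₂(0.038) = 0.1793
−0.125·log₂(0.125) = 0.3750
−0.203·log₂(0.203) = 0.4670
−0.094·log₂(0.094) = 0.3207
Sum ≈ 2.3620 → 2.3620 bits.

2.3620 bits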